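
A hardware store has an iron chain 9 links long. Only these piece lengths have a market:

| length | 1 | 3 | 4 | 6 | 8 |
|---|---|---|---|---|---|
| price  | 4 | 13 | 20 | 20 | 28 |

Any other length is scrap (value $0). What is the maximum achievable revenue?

Build best[k] bottom-up: best[k] = max over allowed piece i of (p[i] + best[k−i]).
best[1] = 4
best[2] = 8  (first piece 1, then best[1]=4)
best[3] = max(4+8, 13+0) = 13
best[4] = max(4+13, 13+4, 20+0) = 20
best[5] = max(4+20, 13+8, 20+4) = 24
best[6] = max(4+24, 13+13, 20+8, 20+0) = 28
best[7] = max(4+28, 13+20, 20+13, 20+4) = 33
best[8] = max(4+33, 13+24, 20+20, 20+8, 28+0) = 40
best[9] = max(4+40, 13+28, 20+24, 20+13, 28+4) = 44
One optimal cutting: 4 + 4 + 1 → $44.

44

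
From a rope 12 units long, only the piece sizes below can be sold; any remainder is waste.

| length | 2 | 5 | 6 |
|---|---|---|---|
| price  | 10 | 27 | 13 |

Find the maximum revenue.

64

Let best[k] be the best obtainable value from length k. For each k, try every first piece i and keep the best of price[i] + best[k−i].
best[1] = 0
best[2] = 10
best[3] = 10
best[4] = 20  (first piece 2, then best[2]=10)
best[5] = max(10+10, 27+0) = 27
best[6] = max(10+20, 27+0, 13+0) = 30
best[7] = max(10+27, 27+10, 13+0) = 37
best[8] = max(10+30, 27+10, 13+10) = 40
best[9] = max(10+37, 27+20, 13+10) = 47
best[10] = max(10+40, 27+27, 13+20) = 54
best[11] = max(10+47, 27+30, 13+27) = 57
best[12] = max(10+54, 27+37, 13+30) = 64
One optimal cutting: 5 + 5 + 2 → $64.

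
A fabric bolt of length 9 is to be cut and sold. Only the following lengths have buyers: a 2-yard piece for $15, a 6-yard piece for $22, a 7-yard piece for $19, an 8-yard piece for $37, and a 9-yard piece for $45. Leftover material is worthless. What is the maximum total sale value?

Let r[k] be the best obtainable value from length k. For each k, try every first piece i and keep the best of price[i] + r[k−i].
r[1] = 0
r[2] = 15
r[3] = 15
r[4] = 30  (first piece 2, then r[2]=15)
r[5] = 30
r[6] = 45  (first piece 2, then r[4]=30)
r[7] = 45
r[8] = 60  (first piece 2, then r[6]=45)
r[9] = 60
One optimal cutting: pieces 2 + 2 + 2 + 2 with 1 yard of scrap → $60.

60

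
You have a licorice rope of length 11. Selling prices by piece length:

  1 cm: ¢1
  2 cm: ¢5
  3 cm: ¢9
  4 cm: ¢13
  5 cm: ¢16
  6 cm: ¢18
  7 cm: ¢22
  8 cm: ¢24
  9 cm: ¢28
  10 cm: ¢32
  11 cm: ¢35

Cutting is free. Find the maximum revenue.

35

Let v[k] be the best obtainable value from length k. For each k, try every first piece i and keep the best of price[i] + v[k−i].
v[1] = 1
v[2] = max(1+1, 5+0) = 5
v[3] = max(1+5, 5+1, 9+0) = 9
v[4] = max(1+9, 5+5, 9+1, 13+0) = 13
v[5] = max(1+13, 5+9, 9+5, 13+1, 16+0) = 16
v[6] = max(1+16, 5+13, 9+9, 13+5, 16+1, 18+0) = 18
v[7] = max(1+18, 5+16, 9+13, …, 18+1, 22+0) = 22
v[8] = max(1+22, 5+18, 9+16, …, 22+1, 24+0) = 26
v[9] = max(1+26, 5+22, 9+18, …, 24+1, 28+0) = 29
v[10] = max(1+29, 5+26, 9+22, …, 28+1, 32+0) = 32
v[11] = max(1+32, 5+29, 9+26, …, 32+1, 35+0) = 35
One optimal cutting: 4 + 4 + 3 → ¢13 + ¢13 + ¢9 = ¢35.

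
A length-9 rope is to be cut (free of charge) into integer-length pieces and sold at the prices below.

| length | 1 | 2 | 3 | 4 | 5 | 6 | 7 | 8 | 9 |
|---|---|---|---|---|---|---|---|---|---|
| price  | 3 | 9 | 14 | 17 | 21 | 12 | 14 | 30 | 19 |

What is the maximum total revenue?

42

Consider every possible first cut. R[k] is the best of p[i]+R[k−i] over all sellable i≤k.
R[1] = 3
R[2] = 9
R[3] = 14
R[4] = 18  (first piece 2, then R[2]=9)
R[5] = 23  (first piece 2, then R[3]=14)
R[6] = 28  (first piece 3, then R[3]=14)
R[7] = 32  (first piece 2, then R[5]=23)
R[8] = 37  (first piece 2, then R[6]=28)
R[9] = 42  (first piece 3, then R[6]=28)
One optimal cutting: 3 + 3 + 3 → $14 + $14 + $14 = $42.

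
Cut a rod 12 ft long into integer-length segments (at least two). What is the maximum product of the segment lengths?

81

Define f[k] = max over 1≤i<k of i · max(k−i, f[k−i]); the inner max lets the remainder stay uncut if that's better.
f[2] = 1*max(1,0) = 1*1 = 1
f[3] = max(1*2, 2*1) = 2
f[4] = max(1*3, 2*2, 3*1) = 4
f[5] = max(1*4, 2*3, 3*2, 4*1) = 6
f[6] = max(1*6, 2*4, 3*3, 4*2, 5*1) = 9
f[7] = max(1*9, 2*6, 3*4, 4*3, 5*2, 6*1) = 12
f[8] = max(1*12, 2*9, 3*6, …, 6*2, 7*1) = 18
f[9] = max(1*18, 2*12, 3*9, …, 7*2, 8*1) = 27
f[10] = max(1*27, 2*18, 3*12, …, 8*2, 9*1) = 36
f[11] = max(1*36, 2*27, 3*18, …, 9*2, 10*1) = 54
f[12] = max(1*54, 2*36, 3*27, …, 10*2, 11*1) = 81
One optimal split: 3 + 3 + 3 + 3; product 3*3*3*3 = 81.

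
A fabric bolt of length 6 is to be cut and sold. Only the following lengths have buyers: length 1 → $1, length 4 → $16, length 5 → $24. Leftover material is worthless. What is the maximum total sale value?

25

Build r[k] bottom-up: r[k] = max over allowed piece i of (p[i] + r[k−i]).
r[1] = 1
r[2] = 2  (first piece 1, then r[1]=1)
r[3] = 3  (first piece 1, then r[2]=2)
r[4] = max(1+3, 16+0) = 16
r[5] = max(1+16, 16+1, 24+0) = 24
r[6] = max(1+24, 16+2, 24+1) = 25
One optimal cutting: 5 + 1 → $25.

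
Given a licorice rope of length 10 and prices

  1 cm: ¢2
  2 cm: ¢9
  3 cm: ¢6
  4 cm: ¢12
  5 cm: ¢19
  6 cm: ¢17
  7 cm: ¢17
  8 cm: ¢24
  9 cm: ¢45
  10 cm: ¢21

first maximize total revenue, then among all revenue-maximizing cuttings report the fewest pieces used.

Consider every possible first cut. r[k] is the best of p[i]+r[k−i] over all sellable i≤k.
r[1] = 2
r[2] = 9
r[3] = 11  (first piece 1, then r[2]=9)
r[4] = 18  (first piece 2, then r[2]=9)
r[5] = 20  (first piece 1, then r[4]=18)
r[6] = 27  (first piece 2, then r[4]=18)
r[7] = 29  (first piece 1, then r[6]=27)
r[8] = 36  (first piece 2, then r[6]=27)
r[9] = 45
r[10] = 47  (first piece 1, then r[9]=45)
Maximum revenue is ¢47.
Now minimize piece count subject to staying optimal: for each k, pieces[k] = 1 + min over i with p[i]+r[k−i]=r[k] of pieces[k−i].
pieces[7] = 4
pieces[8] = 4
pieces[9] = 1
pieces[10] = 2

2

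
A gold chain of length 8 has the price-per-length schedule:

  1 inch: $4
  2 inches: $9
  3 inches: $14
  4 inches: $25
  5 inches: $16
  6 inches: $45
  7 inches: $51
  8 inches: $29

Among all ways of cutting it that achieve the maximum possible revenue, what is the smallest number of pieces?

Build r[k] bottom-up: r[k] = max over allowed piece i of (p[i] + r[k−i]).
r[1] = 4
r[2] = max(4+4, 9+0) = 9
r[3] = max(4+9, 9+4, 14+0) = 14
r[4] = max(4+14, 9+9, 14+4, 25+0) = 25
r[5] = max(4+25, 9+14, 14+9, 25+4, 16+0) = 29
r[6] = max(4+29, 9+25, 14+14, 25+9, 16+4, 45+0) = 45
r[7] = max(4+45, 9+29, 14+25, …, 45+4, 51+0) = 51
r[8] = max(4+51, 9+45, 14+29, …, 51+4, 29+0) = 55
Maximum revenue is $55.
Now minimize piece count subject to staying optimal: for each k, pieces[k] = 1 + min over i with p[i]+r[k−i]=r[k] of pieces[k−i].
pieces[5] = 2
pieces[6] = 1
pieces[7] = 1
pieces[8] = 2

2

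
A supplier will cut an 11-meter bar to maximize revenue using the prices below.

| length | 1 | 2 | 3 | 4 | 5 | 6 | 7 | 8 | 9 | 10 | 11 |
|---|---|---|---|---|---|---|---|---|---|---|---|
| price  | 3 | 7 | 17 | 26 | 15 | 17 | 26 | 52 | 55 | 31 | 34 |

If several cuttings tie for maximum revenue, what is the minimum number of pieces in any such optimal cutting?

Consider every possible first cut. r[k] is the best of p[i]+r[k−i] over all sellable i≤k.
r[1] = 3
r[2] = 7
r[3] = 17
r[4] = 26
r[5] = 29  (first piece 1, then r[4]=26)
r[6] = 34  (first piece 3, then r[3]=17)
r[7] = 43  (first piece 3, then r[4]=26)
r[8] = 52  (first piece 4, then r[4]=26)
r[9] = 55  (first piece 1, then r[8]=52)
r[10] = 60  (first piece 3, then r[7]=43)
r[11] = 69  (first piece 3, then r[8]=52)
Maximum revenue is €69.
Now minimize piece count subject to staying optimal: for each k, pieces[k] = 1 + min over i with p[i]+r[k−i]=r[k] of pieces[k−i].
pieces[8] = 1
pieces[9] = 1
pieces[10] = 3
pieces[11] = 2

2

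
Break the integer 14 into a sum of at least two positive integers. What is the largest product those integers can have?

162

Define m[k] = max over 1≤i<k of i · max(k−i, m[k−i]); the inner max lets the remainder stay uncut if that's better.
m[2] = 1*max(1,0) = 1*1 = 1
m[3] = 1*max(2,1) = 1*2 = 2
m[4] = 2*max(2,1) = 2*2 = 4
m[5] = 2*max(3,2) = 2*3 = 6
m[6] = 3*max(3,2) = 3*3 = 9
m[7] = 2*max(5,6) = 2*6 = 12
m[8] = 2*max(6,9) = 2*9 = 18
m[9] = 3*max(6,9) = 3*9 = 27
m[10] = 2*max(8,18) = 2*18 = 36
m[11] = 2*max(9,27) = 2*27 = 54
m[12] = 3*max(9,27) = 3*27 = 81
m[13] = 2*max(11,54) = 2*54 = 108
m[14] = 2*max(12,81) = 2*81 = 162
One optimal split: 3 + 3 + 3 + 3 + 2; product 3*3*3*3*2 = 162.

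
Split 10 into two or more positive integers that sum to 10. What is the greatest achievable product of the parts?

Let f[k] be the best product for length k (with at least one cut). For each first piece i, the rest contributes max(k−i, f[k−i]).
Small cases: f[2]=1, f[3]=2.
f[4] = max(1*3, 2*2, 3*1) = 4
f[5] = max(1*4, 2*3, 3*2, 4*1) = 6
f[6] = max(1*6, 2*4, 3*3, 4*2, 5*1) = 9
f[7] = max(1*9, 2*6, 3*4, 4*3, 5*2, 6*1) = 12
f[8] = max(1*12, 2*9, 3*6, …, 6*2, 7*1) = 18
f[9] = max(1*18, 2*12, 3*9, …, 7*2, 8*1) = 27
f[10] = max(1*27, 2*18, 3*12, …, 8*2, 9*1) = 36
One optimal split: 3 + 3 + 2 + 2; product 3*3*2*2 = 36.

36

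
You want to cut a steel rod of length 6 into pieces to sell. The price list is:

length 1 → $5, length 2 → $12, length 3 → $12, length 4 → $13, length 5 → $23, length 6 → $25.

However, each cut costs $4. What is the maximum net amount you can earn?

28

Let v[k] be the best obtainable value from length k. For each k, try every first piece i and keep the best of price[i] + v[k−i] minus the 4 cut fee when i<k.
v[1] = 5
v[2] = max(5+5-4, 12+0) = 12
v[3] = max(5+12-4, 12+5-4, 12+0) = 13
v[4] = max(5+13-4, 12+12-4, 12+5-4, 13+0) = 20
v[5] = max(5+20-4, 12+13-4, 12+12-4, 13+5-4, 23+0) = 23
v[6] = max(5+23-4, 12+20-4, 12+13-4, 13+12-4, 23+5-4, 25+0) = 28
One optimal plan: pieces 2 + 2 + 2 (2 cuts) → $36 − $8 = $28.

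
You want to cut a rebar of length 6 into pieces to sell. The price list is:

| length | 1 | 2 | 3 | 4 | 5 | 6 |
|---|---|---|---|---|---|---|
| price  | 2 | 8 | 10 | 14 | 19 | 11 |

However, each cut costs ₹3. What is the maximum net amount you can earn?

19

Build v[k] bottom-up: v[k] = max over allowed piece i of (p[i] + v[k−i]) − 3 per cut.
v[1] = 2
v[2] = 8
v[3] = 10
v[4] = 14
v[5] = 19
v[6] = 19  (first piece 2, then v[4]=14)
One optimal plan: pieces 4 + 2 (1 cut) → ₹22 − ₹3 = ₹19.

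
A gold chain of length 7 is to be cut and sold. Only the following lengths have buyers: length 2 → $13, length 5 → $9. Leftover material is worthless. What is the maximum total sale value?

39

Consider every possible first cut. r[k] is the best of p[i]+r[k−i] over all sellable i≤k.
r[1] = 0
r[2] = 13
r[3] = 13
r[4] = 26  (first piece 2, then r[2]=13)
r[5] = max(13+13, 9+0) = 26
r[6] = max(13+26, 9+0) = 39
r[7] = max(13+26, 9+13) = 39
One optimal cutting: pieces 2 + 2 + 2 with 1 inch of scrap → $39.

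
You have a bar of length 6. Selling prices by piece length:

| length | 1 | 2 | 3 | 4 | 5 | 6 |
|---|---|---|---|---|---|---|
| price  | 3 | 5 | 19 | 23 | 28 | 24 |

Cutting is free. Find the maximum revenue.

38

Build best[k] bottom-up: best[k] = max over allowed piece i of (p[i] + best[k−i]).
best[1] = 3
best[2] = max(3+3, 5+0) = 6
best[3] = max(3+6, 5+3, 19+0) = 19
best[4] = max(3+19, 5+6, 19+3, 23+0) = 23
best[5] = max(3+23, 5+19, 19+6, 23+3, 28+0) = 28
best[6] = max(3+28, 5+23, 19+19, 23+6, 28+3, 24+0) = 38
One optimal cutting: 3 + 3 → $19 + $19 = $38.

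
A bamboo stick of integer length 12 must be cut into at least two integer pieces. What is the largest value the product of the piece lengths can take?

Fill g[k] for k=2..12: at each k try every first piece i and multiply by the better of (k−i) uncut or g[k−i].
g[2] = 1*max(1,0) = 1*1 = 1
g[3] = max(1*2, 2*1) = 2
g[4] = max(1*3, 2*2, 3*1) = 4
g[5] = max(1*4, 2*3, 3*2, 4*1) = 6
g[6] = max(1*6, 2*4, 3*3, 4*2, 5*1) = 9
g[7] = max(1*9, 2*6, 3*4, 4*3, 5*2, 6*1) = 12
g[8] = max(1*12, 2*9, 3*6, …, 6*2, 7*1) = 18
g[9] = max(1*18, 2*12, 3*9, …, 7*2, 8*1) = 27
g[10] = max(1*27, 2*18, 3*12, …, 8*2, 9*1) = 36
g[11] = max(1*36, 2*27, 3*18, …, 9*2, 10*1) = 54
g[12] = max(1*54, 2*36, 3*27, …, 10*2, 11*1) = 81
One optimal split: 3 + 3 + 3 + 3; product 3*3*3*3 = 81.

81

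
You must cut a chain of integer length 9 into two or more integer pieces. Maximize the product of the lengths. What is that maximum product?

Define g[k] = max over 1≤i<k of i · max(k−i, g[k−i]); the inner max lets the remainder stay uncut if that's better.
g[2] = 1·max(1,0) = 1·1 = 1
g[3] = 1·max(2,1) = 1·2 = 2
g[4] = 2·max(2,1) = 2·2 = 4
g[5] = 2·max(3,2) = 2·3 = 6
g[6] = 3·max(3,2) = 3·3 = 9
g[7] = 2·max(5,6) = 2·6 = 12
g[8] = 2·max(6,9) = 2·9 = 18
g[9] = 3·max(6,9) = 3·9 = 27
One optimal split: 3 + 3 + 3; product 3·3·3 = 27.

27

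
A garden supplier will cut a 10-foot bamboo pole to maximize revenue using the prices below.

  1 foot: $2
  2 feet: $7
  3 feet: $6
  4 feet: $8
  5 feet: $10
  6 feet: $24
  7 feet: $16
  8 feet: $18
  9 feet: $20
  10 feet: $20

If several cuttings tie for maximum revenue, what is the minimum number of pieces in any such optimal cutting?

3

Build r[k] bottom-up: r[k] = max over allowed piece i of (p[i] + r[k−i]).
r[1] = 2
r[2] = 7
r[3] = 9  (first piece 1, then r[2]=7)
r[4] = 14  (first piece 2, then r[2]=7)
r[5] = 16  (first piece 1, then r[4]=14)
r[6] = 24
r[7] = 26  (first piece 1, then r[6]=24)
r[8] = 31  (first piece 2, then r[6]=24)
r[9] = 33  (first piece 1, then r[8]=31)
r[10] = 38  (first piece 2, then r[8]=31)
Maximum revenue is $38.
Now minimize piece count subject to staying optimal: for each k, pieces[k] = 1 + min over i with p[i]+r[k−i]=r[k] of pieces[k−i].
pieces[7] = 2
pieces[8] = 2
pieces[9] = 3
pieces[10] = 3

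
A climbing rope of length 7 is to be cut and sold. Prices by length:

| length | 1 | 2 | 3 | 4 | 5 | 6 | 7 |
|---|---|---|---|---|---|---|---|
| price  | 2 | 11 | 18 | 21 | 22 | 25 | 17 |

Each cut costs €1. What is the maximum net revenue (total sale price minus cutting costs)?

38

Consider every possible first cut. v[k] is the best of p[i]+v[k−i] over all sellable i≤k, charging 1 whenever i<k.
v[1] = 2
v[2] = max(2+2-1, 11+0) = 11
v[3] = max(2+11-1, 11+2-1, 18+0) = 18
v[4] = max(2+18-1, 11+11-1, 18+2-1, 21+0) = 21
v[5] = max(2+21-1, 11+18-1, 18+11-1, 21+2-1, 22+0) = 28
v[6] = max(2+28-1, 11+21-1, 18+18-1, 21+11-1, 22+2-1, 25+0) = 35
v[7] = max(2+35-1, 11+28-1, 18+21-1, …, 25+2-1, 17+0) = 38
One optimal plan: pieces 3 + 2 + 2 (2 cuts) → €40 − €2 = €38.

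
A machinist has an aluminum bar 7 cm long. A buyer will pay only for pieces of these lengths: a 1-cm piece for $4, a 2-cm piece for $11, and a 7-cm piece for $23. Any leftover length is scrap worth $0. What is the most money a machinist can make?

37

Consider every possible first cut. f[k] is the best of p[i]+f[k−i] over all sellable i≤k.
f[1] = 4
f[2] = 11
f[3] = 15  (first piece 1, then f[2]=11)
f[4] = 22  (first piece 2, then f[2]=11)
f[5] = 26  (first piece 1, then f[4]=22)
f[6] = 33  (first piece 2, then f[4]=22)
f[7] = 37  (first piece 1, then f[6]=33)
One optimal cutting: 2 + 2 + 2 + 1 → $37.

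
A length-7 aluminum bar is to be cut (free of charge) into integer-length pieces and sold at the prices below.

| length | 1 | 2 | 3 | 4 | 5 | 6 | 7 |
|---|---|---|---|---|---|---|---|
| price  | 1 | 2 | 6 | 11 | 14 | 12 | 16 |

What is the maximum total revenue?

Build r[k] bottom-up: r[k] = max over allowed piece i of (p[i] + r[k−i]).
r[1] = 1
r[2] = max(1+1, 2+0) = 2
r[3] = max(1+2, 2+1, 6+0) = 6
r[4] = max(1+6, 2+2, 6+1, 11+0) = 11
r[5] = max(1+11, 2+6, 6+2, 11+1, 14+0) = 14
r[6] = max(1+14, 2+11, 6+6, 11+2, 14+1, 12+0) = 15
r[7] = max(1+15, 2+14, 6+11, …, 12+1, 16+0) = 17
One optimal cutting: 4 + 3 → $11 + $6 = $17.

17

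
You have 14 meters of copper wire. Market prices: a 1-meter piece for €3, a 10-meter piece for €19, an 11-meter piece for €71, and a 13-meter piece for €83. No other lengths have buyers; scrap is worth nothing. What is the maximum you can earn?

Build r[k] bottom-up: r[k] = max over allowed piece i of (p[i] + r[k−i]).
r[1] = 3
r[2] = 6  (first piece 1, then r[1]=3)
r[3] = 9  (first piece 1, then r[2]=6)
r[4] = 12  (first piece 1, then r[3]=9)
r[5] = 15  (first piece 1, then r[4]=12)
r[6] = 18  (first piece 1, then r[5]=15)
r[7] = 21  (first piece 1, then r[6]=18)
r[8] = 24  (first piece 1, then r[7]=21)
r[9] = 27  (first piece 1, then r[8]=24)
r[10] = max(3+27, 19+0) = 30
r[11] = max(3+30, 19+3, 71+0) = 71
r[12] = max(3+71, 19+6, 71+3) = 74
r[13] = max(3+74, 19+9, 71+6, 83+0) = 83
r[14] = max(3+83, 19+12, 71+9, 83+3) = 86
One optimal cutting: 13 + 1 → €86.

86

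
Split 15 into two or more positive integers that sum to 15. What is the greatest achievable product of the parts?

Define f[k] = max over 1≤i<k of i · max(k−i, f[k−i]); the inner max lets the remainder stay uncut if that's better.
Small cases: f[2]=1, f[3]=2, f[4]=4, f[5]=6, f[6]=9, f[7]=12, f[8]=18, f[9]=27.
f[10] = 2×max(8,18) = 2×18 = 36
f[11] = 2×max(9,27) = 2×27 = 54
f[12] = 3×max(9,27) = 3×27 = 81
f[13] = 2×max(11,54) = 2×54 = 108
f[14] = 2×max(12,81) = 2×81 = 162
f[15] = 3×max(12,81) = 3×81 = 243
One optimal split: 3 + 3 + 3 + 3 + 3; product 3×3×3×3×3 = 243.

243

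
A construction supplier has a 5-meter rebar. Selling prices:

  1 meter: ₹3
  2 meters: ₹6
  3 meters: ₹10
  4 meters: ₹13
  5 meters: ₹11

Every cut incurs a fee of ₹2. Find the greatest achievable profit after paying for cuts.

Build v[k] bottom-up: v[k] = max over allowed piece i of (p[i] + v[k−i]) − 2 per cut.
v[1] = 3
v[2] = max(3+3-2, 6+0) = 6
v[3] = max(3+6-2, 6+3-2, 10+0) = 10
v[4] = max(3+10-2, 6+6-2, 10+3-2, 13+0) = 13
v[5] = max(3+13-2, 6+10-2, 10+6-2, 13+3-2, 11+0) = 14
One optimal plan: pieces 4 + 1 (1 cut) → ₹16 − ₹2 = ₹14.

14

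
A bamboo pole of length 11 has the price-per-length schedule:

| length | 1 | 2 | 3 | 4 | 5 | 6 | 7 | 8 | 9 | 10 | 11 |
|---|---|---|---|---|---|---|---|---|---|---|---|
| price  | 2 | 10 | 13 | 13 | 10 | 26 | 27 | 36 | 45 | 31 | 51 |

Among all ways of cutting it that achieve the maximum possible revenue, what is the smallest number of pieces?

Build r[k] bottom-up: r[k] = max over allowed piece i of (p[i] + r[k−i]).
r[1] = 2
r[2] = max(2+2, 10+0) = 10
r[3] = max(2+10, 10+2, 13+0) = 13
r[4] = max(2+13, 10+10, 13+2, 13+0) = 20
r[5] = max(2+20, 10+13, 13+10, 13+2, 10+0) = 23
r[6] = max(2+23, 10+20, 13+13, 13+10, 10+2, 26+0) = 30
r[7] = max(2+30, 10+23, 13+20, …, 26+2, 27+0) = 33
r[8] = max(2+33, 10+30, 13+23, …, 27+2, 36+0) = 40
r[9] = max(2+40, 10+33, 13+30, …, 36+2, 45+0) = 45
r[10] = max(2+45, 10+40, 13+33, …, 45+2, 31+0) = 50
r[11] = max(2+50, 10+45, 13+40, …, 31+2, 51+0) = 55
Maximum revenue is $55.
Now minimize piece count subject to staying optimal: for each k, pieces[k] = 1 + min over i with p[i]+r[k−i]=r[k] of pieces[k−i].
pieces[8] = 4
pieces[9] = 1
pieces[10] = 5
pieces[11] = 2

2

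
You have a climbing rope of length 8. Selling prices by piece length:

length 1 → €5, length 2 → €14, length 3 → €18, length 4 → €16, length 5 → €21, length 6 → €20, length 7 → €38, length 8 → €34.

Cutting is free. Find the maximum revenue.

Consider every possible first cut. R[k] is the best of p[i]+R[k−i] over all sellable i≤k.
R[1] = 5
R[2] = max(5+5, 14+0) = 14
R[3] = max(5+14, 14+5, 18+0) = 19
R[4] = max(5+19, 14+14, 18+5, 16+0) = 28
R[5] = max(5+28, 14+19, 18+14, 16+5, 21+0) = 33
R[6] = max(5+33, 14+28, 18+19, 16+14, 21+5, 20+0) = 42
R[7] = max(5+42, 14+33, 18+28, …, 20+5, 38+0) = 47
R[8] = max(5+47, 14+42, 18+33, …, 38+5, 34+0) = 56
One optimal cutting: 2 + 2 + 2 + 2 → €14 + €14 + €14 + €14 = €56.

56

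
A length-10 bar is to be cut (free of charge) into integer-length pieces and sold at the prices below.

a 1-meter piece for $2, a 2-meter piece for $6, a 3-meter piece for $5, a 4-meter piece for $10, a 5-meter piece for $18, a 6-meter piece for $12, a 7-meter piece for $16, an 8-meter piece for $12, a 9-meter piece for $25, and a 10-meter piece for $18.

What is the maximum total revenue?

Consider every possible first cut. r[k] is the best of p[i]+r[k−i] over all sellable i≤k.
r[1] = 2
r[2] = max(2+2, 6+0) = 6
r[3] = max(2+6, 6+2, 5+0) = 8
r[4] = max(2+8, 6+6, 5+2, 10+0) = 12
r[5] = max(2+12, 6+8, 5+6, 10+2, 18+0) = 18
r[6] = max(2+18, 6+12, 5+8, 10+6, 18+2, 12+0) = 20
r[7] = max(2+20, 6+18, 5+12, …, 12+2, 16+0) = 24
r[8] = max(2+24, 6+20, 5+18, …, 16+2, 12+0) = 26
r[9] = max(2+26, 6+24, 5+20, …, 12+2, 25+0) = 30
r[10] = max(2+30, 6+26, 5+24, …, 25+2, 18+0) = 36
One optimal cutting: 5 + 5 → $18 + $18 = $36.

36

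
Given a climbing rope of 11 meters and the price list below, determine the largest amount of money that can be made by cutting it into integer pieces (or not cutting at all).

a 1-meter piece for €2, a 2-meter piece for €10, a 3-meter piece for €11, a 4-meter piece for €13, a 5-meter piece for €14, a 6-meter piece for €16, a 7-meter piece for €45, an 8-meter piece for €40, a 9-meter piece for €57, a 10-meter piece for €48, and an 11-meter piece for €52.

Consider every possible first cut. v[k] is the best of p[i]+v[k−i] over all sellable i≤k.
v[1] = 2
v[2] = max(2+2, 10+0) = 10
v[3] = max(2+10, 10+2, 11+0) = 12
v[4] = max(2+12, 10+10, 11+2, 13+0) = 20
v[5] = max(2+20, 10+12, 11+10, 13+2, 14+0) = 22
v[6] = max(2+22, 10+20, 11+12, 13+10, 14+2, 16+0) = 30
v[7] = max(2+30, 10+22, 11+20, …, 16+2, 45+0) = 45
v[8] = max(2+45, 10+30, 11+22, …, 45+2, 40+0) = 47
v[9] = max(2+47, 10+45, 11+30, …, 40+2, 57+0) = 57
v[10] = max(2+57, 10+47, 11+45, …, 57+2, 48+0) = 59
v[11] = max(2+59, 10+57, 11+47, …, 48+2, 52+0) = 67
One optimal cutting: 9 + 2 → €57 + €10 = €67.

67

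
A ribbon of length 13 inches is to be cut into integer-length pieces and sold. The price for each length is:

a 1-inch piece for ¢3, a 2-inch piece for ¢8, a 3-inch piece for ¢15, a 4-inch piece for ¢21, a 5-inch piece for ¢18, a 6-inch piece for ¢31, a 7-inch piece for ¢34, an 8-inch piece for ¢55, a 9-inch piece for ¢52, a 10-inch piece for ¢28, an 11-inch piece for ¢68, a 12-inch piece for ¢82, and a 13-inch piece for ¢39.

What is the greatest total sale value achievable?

Let best[k] be the best obtainable value from length k. For each k, try every first piece i and keep the best of price[i] + best[k−i].
best[1] = 3
best[2] = 8
best[3] = 15
best[4] = 21
best[5] = 24  (first piece 1, then best[4]=21)
best[6] = 31
best[7] = 36  (first piece 3, then best[4]=21)
best[8] = 55
best[9] = 58  (first piece 1, then best[8]=55)
best[10] = 63  (first piece 2, then best[8]=55)
best[11] = 70  (first piece 3, then best[8]=55)
best[12] = 82
best[13] = 85  (first piece 1, then best[12]=82)
One optimal cutting: 12 + 1 → ¢82 + ¢3 = ¢85.

85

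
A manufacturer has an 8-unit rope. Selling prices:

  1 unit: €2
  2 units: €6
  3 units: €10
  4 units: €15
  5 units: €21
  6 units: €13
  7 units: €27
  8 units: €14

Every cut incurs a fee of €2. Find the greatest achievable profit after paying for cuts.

Consider every possible first cut. net[k] is the best of p[i]+net[k−i] over all sellable i≤k, charging 2 whenever i<k.
net[1] = 2
net[2] = 6
net[3] = 10
net[4] = 15
net[5] = 21
net[6] = 21  (first piece 1, then net[5]=21)
net[7] = 27
net[8] = 29  (first piece 3, then net[5]=21)
One optimal plan: pieces 5 + 3 (1 cut) → €31 − €2 = €29.

29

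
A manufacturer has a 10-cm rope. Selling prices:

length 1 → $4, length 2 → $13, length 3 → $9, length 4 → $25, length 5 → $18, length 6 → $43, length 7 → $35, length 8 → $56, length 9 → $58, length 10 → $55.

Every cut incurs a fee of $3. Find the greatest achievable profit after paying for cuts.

66

Let v[k] be the best obtainable value from length k. For each k, try every first piece i and keep the best of price[i] + v[k−i] minus the 3 cut fee when i<k.
v[1] = 4
v[2] = max(4+4-3, 13+0) = 13
v[3] = max(4+13-3, 13+4-3, 9+0) = 14
v[4] = max(4+14-3, 13+13-3, 9+4-3, 25+0) = 25
v[5] = max(4+25-3, 13+14-3, 9+13-3, 25+4-3, 18+0) = 26
v[6] = max(4+26-3, 13+25-3, 9+14-3, 25+13-3, 18+4-3, 43+0) = 43
v[7] = max(4+43-3, 13+26-3, 9+25-3, …, 43+4-3, 35+0) = 44
v[8] = max(4+44-3, 13+43-3, 9+26-3, …, 35+4-3, 56+0) = 56
v[9] = max(4+56-3, 13+44-3, 9+43-3, …, 56+4-3, 58+0) = 58
v[10] = max(4+58-3, 13+56-3, 9+44-3, …, 58+4-3, 55+0) = 66
One optimal plan: pieces 8 + 2 (1 cut) → $69 − $3 = $66.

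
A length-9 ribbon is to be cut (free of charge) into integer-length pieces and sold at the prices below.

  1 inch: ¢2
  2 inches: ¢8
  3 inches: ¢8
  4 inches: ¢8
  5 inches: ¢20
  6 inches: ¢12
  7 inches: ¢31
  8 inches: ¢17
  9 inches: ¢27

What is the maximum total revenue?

39

Consider every possible first cut. r[k] is the best of p[i]+r[k−i] over all sellable i≤k.
r[1] = 2
r[2] = 8
r[3] = 10  (first piece 1, then r[2]=8)
r[4] = 16  (first piece 2, then r[2]=8)
r[5] = 20
r[6] = 24  (first piece 2, then r[4]=16)
r[7] = 31
r[8] = 33  (first piece 1, then r[7]=31)
r[9] = 39  (first piece 2, then r[7]=31)
One optimal cutting: 7 + 2 → ¢31 + ¢8 = ¢39.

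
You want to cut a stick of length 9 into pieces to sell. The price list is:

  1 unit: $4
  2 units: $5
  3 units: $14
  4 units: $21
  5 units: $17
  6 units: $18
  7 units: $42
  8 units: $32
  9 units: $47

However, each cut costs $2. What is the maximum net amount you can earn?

47

Let net[k] be the best obtainable value from length k. For each k, try every first piece i and keep the best of price[i] + net[k−i] minus the 2 cut fee when i<k.
net[1] = 4
net[2] = max(4+4-2, 5+0) = 6
net[3] = max(4+6-2, 5+4-2, 14+0) = 14
net[4] = max(4+14-2, 5+6-2, 14+4-2, 21+0) = 21
net[5] = max(4+21-2, 5+14-2, 14+6-2, 21+4-2, 17+0) = 23
net[6] = max(4+23-2, 5+21-2, 14+14-2, 21+6-2, 17+4-2, 18+0) = 26
net[7] = max(4+26-2, 5+23-2, 14+21-2, …, 18+4-2, 42+0) = 42
net[8] = max(4+42-2, 5+26-2, 14+23-2, …, 42+4-2, 32+0) = 44
net[9] = max(4+44-2, 5+42-2, 14+26-2, …, 32+4-2, 47+0) = 47
Best is to make no cuts and sell whole for $47.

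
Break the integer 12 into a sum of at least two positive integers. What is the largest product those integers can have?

81

Fill m[k] for k=2..12: at each k try every first piece i and multiply by the better of (k−i) uncut or m[k−i].
m[2] = 1×max(1,0) = 1×1 = 1
m[3] = max(1×2, 2×1) = 2
m[4] = max(1×3, 2×2, 3×1) = 4
m[5] = max(1×4, 2×3, 3×2, 4×1) = 6
m[6] = max(1×6, 2×4, 3×3, 4×2, 5×1) = 9
m[7] = max(1×9, 2×6, 3×4, 4×3, 5×2, 6×1) = 12
m[8] = max(1×12, 2×9, 3×6, …, 6×2, 7×1) = 18
m[9] = max(1×18, 2×12, 3×9, …, 7×2, 8×1) = 27
m[10] = max(1×27, 2×18, 3×12, …, 8×2, 9×1) = 36
m[11] = max(1×36, 2×27, 3×18, …, 9×2, 10×1) = 54
m[12] = max(1×54, 2×36, 3×27, …, 10×2, 11×1) = 81
One optimal split: 3 + 3 + 3 + 3; product 3×3×3×3 = 81.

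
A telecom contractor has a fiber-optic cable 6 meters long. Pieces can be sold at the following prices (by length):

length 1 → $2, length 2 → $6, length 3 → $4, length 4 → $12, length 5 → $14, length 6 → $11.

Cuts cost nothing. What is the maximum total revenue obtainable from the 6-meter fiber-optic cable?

Let best[k] be the best obtainable value from length k. For each k, try every first piece i and keep the best of price[i] + best[k−i].
best[1] = 2
best[2] = max(2+2, 6+0) = 6
best[3] = max(2+6, 6+2, 4+0) = 8
best[4] = max(2+8, 6+6, 4+2, 12+0) = 12
best[5] = max(2+12, 6+8, 4+6, 12+2, 14+0) = 14
best[6] = max(2+14, 6+12, 4+8, 12+6, 14+2, 11+0) = 18
One optimal cutting: 2 + 2 + 2 → $6 + $6 + $6 = $18.

18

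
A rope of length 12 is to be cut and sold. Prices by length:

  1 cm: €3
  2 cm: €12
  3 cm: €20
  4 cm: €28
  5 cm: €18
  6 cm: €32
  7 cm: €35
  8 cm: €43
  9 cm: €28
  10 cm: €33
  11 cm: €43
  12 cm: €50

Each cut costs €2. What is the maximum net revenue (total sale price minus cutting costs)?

Build r[k] bottom-up: r[k] = max over allowed piece i of (p[i] + r[k−i]) − 2 per cut.
r[1] = 3
r[2] = max(3+3-2, 12+0) = 12
r[3] = max(3+12-2, 12+3-2, 20+0) = 20
r[4] = max(3+20-2, 12+12-2, 20+3-2, 28+0) = 28
r[5] = max(3+28-2, 12+20-2, 20+12-2, 28+3-2, 18+0) = 30
r[6] = max(3+30-2, 12+28-2, 20+20-2, 28+12-2, 18+3-2, 32+0) = 38
r[7] = max(3+38-2, 12+30-2, 20+28-2, …, 32+3-2, 35+0) = 46
r[8] = max(3+46-2, 12+38-2, 20+30-2, …, 35+3-2, 43+0) = 54
r[9] = max(3+54-2, 12+46-2, 20+38-2, …, 43+3-2, 28+0) = 56
r[10] = max(3+56-2, 12+54-2, 20+46-2, …, 28+3-2, 33+0) = 64
r[11] = max(3+64-2, 12+56-2, 20+54-2, …, 33+3-2, 43+0) = 72
r[12] = max(3+72-2, 12+64-2, 20+56-2, …, 43+3-2, 50+0) = 80
One optimal plan: pieces 4 + 4 + 4 (2 cuts) → €84 − €4 = €80.

80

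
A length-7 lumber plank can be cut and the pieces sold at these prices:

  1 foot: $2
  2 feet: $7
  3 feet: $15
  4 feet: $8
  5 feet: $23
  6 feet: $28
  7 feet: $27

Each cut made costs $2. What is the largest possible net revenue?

28

Let v[k] be the best obtainable value from length k. For each k, try every first piece i and keep the best of price[i] + v[k−i] minus the 2 cut fee when i<k.
v[1] = 2
v[2] = max(2+2-2, 7+0) = 7
v[3] = max(2+7-2, 7+2-2, 15+0) = 15
v[4] = max(2+15-2, 7+7-2, 15+2-2, 8+0) = 15
v[5] = max(2+15-2, 7+15-2, 15+7-2, 8+2-2, 23+0) = 23
v[6] = max(2+23-2, 7+15-2, 15+15-2, 8+7-2, 23+2-2, 28+0) = 28
v[7] = max(2+28-2, 7+23-2, 15+15-2, …, 28+2-2, 27+0) = 28
One optimal plan: pieces 3 + 3 + 1 (2 cuts) → $32 − $4 = $28.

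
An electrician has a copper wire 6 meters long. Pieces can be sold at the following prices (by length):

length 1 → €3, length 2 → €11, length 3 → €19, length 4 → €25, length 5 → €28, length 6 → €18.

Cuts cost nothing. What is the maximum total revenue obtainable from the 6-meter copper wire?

Build r[k] bottom-up: r[k] = max over allowed piece i of (p[i] + r[k−i]).
r[1] = 3
r[2] = max(3+3, 11+0) = 11
r[3] = max(3+11, 11+3, 19+0) = 19
r[4] = max(3+19, 11+11, 19+3, 25+0) = 25
r[5] = max(3+25, 11+19, 19+11, 25+3, 28+0) = 30
r[6] = max(3+30, 11+25, 19+19, 25+11, 28+3, 18+0) = 38
One optimal cutting: 3 + 3 → €19 + €19 = €38.

38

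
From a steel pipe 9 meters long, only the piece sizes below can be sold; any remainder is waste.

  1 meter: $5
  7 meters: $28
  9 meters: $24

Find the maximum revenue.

Build f[k] bottom-up: f[k] = max over allowed piece i of (p[i] + f[k−i]).
f[1] = 5
f[2] = 10  (first piece 1, then f[1]=5)
f[3] = 15  (first piece 1, then f[2]=10)
f[4] = 20  (first piece 1, then f[3]=15)
f[5] = 25  (first piece 1, then f[4]=20)
f[6] = 30  (first piece 1, then f[5]=25)
f[7] = max(5+30, 28+0) = 35
f[8] = max(5+35, 28+5) = 40
f[9] = max(5+40, 28+10, 24+0) = 45
One optimal cutting: 1 + 1 + 1 + 1 + 1 + 1 + 1 + 1 + 1 → $45.

45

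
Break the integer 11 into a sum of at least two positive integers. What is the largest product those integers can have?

Let g[k] be the best product for length k (with at least one cut). For each first piece i, the rest contributes max(k−i, g[k−i]).
g[2] = 1*max(1,0) = 1*1 = 1
g[3] = 1*max(2,1) = 1*2 = 2
g[4] = 2*max(2,1) = 2*2 = 4
g[5] = 2*max(3,2) = 2*3 = 6
g[6] = 3*max(3,2) = 3*3 = 9
g[7] = 2*max(5,6) = 2*6 = 12
g[8] = 2*max(6,9) = 2*9 = 18
g[9] = 3*max(6,9) = 3*9 = 27
g[10] = 2*max(8,18) = 2*18 = 36
g[11] = 2*max(9,27) = 2*27 = 54
One optimal split: 3 + 3 + 3 + 2; product 3*3*3*2 = 54.

54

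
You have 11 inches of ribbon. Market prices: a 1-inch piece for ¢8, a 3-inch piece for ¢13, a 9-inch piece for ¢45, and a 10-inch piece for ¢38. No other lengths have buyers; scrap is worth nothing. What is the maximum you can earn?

Consider every possible first cut. best[k] is the best of p[i]+best[k−i] over all sellable i≤k.
best[1] = 8
best[2] = 16  (first piece 1, then best[1]=8)
best[3] = max(8+16, 13+0) = 24
best[4] = max(8+24, 13+8) = 32
best[5] = max(8+32, 13+16) = 40
best[6] = max(8+40, 13+24) = 48
best[7] = max(8+48, 13+32) = 56
best[8] = max(8+56, 13+40) = 64
best[9] = max(8+64, 13+48, 45+0) = 72
best[10] = max(8+72, 13+56, 45+8, 38+0) = 80
best[11] = max(8+80, 13+64, 45+16, 38+8) = 88
One optimal cutting: 1 + 1 + 1 + 1 + 1 + 1 + 1 + 1 + 1 + 1 + 1 → ¢88.

88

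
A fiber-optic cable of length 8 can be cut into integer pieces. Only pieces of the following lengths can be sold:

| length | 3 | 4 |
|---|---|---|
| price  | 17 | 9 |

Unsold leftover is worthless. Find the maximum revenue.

34

Consider every possible first cut. r[k] is the best of p[i]+r[k−i] over all sellable i≤k.
r[1] = 0
r[2] = 0
r[3] = 17
r[4] = 17
r[5] = 17
r[6] = 34  (first piece 3, then r[3]=17)
r[7] = 34
r[8] = 34
One optimal cutting: pieces 3 + 3 with 2 meters of scrap → $34.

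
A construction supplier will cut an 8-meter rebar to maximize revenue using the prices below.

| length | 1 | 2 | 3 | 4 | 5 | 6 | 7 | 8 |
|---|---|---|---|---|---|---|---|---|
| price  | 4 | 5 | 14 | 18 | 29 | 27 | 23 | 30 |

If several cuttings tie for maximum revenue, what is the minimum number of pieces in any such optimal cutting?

2

Let r[k] be the best obtainable value from length k. For each k, try every first piece i and keep the best of price[i] + r[k−i].
r[1] = 4
r[2] = 8  (first piece 1, then r[1]=4)
r[3] = 14
r[4] = 18  (first piece 1, then r[3]=14)
r[5] = 29
r[6] = 33  (first piece 1, then r[5]=29)
r[7] = 37  (first piece 1, then r[6]=33)
r[8] = 43  (first piece 3, then r[5]=29)
Maximum revenue is ₹43.
Now minimize piece count subject to staying optimal: for each k, pieces[k] = 1 + min over i with p[i]+r[k−i]=r[k] of pieces[k−i].
pieces[5] = 1
pieces[6] = 2
pieces[7] = 3
pieces[8] = 2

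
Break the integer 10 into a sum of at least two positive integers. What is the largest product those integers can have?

Fill f[k] for k=2..10: at each k try every first piece i and multiply by the better of (k−i) uncut or f[k−i].
f[2] = 1×max(1,0) = 1×1 = 1
f[3] = max(1×2, 2×1) = 2
f[4] = max(1×3, 2×2, 3×1) = 4
f[5] = max(1×4, 2×3, 3×2, 4×1) = 6
f[6] = max(1×6, 2×4, 3×3, 4×2, 5×1) = 9
f[7] = max(1×9, 2×6, 3×4, 4×3, 5×2, 6×1) = 12
f[8] = max(1×12, 2×9, 3×6, …, 6×2, 7×1) = 18
f[9] = max(1×18, 2×12, 3×9, …, 7×2, 8×1) = 27
f[10] = max(1×27, 2×18, 3×12, …, 8×2, 9×1) = 36
One optimal split: 3 + 3 + 2 + 2; product 3×3×2×2 = 36.

36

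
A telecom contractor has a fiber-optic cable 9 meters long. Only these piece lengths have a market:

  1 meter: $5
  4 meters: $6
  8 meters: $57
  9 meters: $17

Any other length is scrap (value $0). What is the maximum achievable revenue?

62

Let f[k] be the best obtainable value from length k. For each k, try every first piece i and keep the best of price[i] + f[k−i].
f[1] = 5
f[2] = 10  (first piece 1, then f[1]=5)
f[3] = 15  (first piece 1, then f[2]=10)
f[4] = max(5+15, 6+0) = 20
f[5] = max(5+20, 6+5) = 25
f[6] = max(5+25, 6+10) = 30
f[7] = max(5+30, 6+15) = 35
f[8] = max(5+35, 6+20, 57+0) = 57
f[9] = max(5+57, 6+25, 57+5, 17+0) = 62
One optimal cutting: 8 + 1 → $62.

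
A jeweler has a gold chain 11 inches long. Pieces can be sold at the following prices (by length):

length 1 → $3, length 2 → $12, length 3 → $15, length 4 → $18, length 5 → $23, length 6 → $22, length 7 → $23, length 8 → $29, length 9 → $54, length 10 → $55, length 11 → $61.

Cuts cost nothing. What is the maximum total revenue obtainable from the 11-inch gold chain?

Build r[k] bottom-up: r[k] = max over allowed piece i of (p[i] + r[k−i]).
r[1] = 3
r[2] = max(3+3, 12+0) = 12
r[3] = max(3+12, 12+3, 15+0) = 15
r[4] = max(3+15, 12+12, 15+3, 18+0) = 24
r[5] = max(3+24, 12+15, 15+12, 18+3, 23+0) = 27
r[6] = max(3+27, 12+24, 15+15, 18+12, 23+3, 22+0) = 36
r[7] = max(3+36, 12+27, 15+24, …, 22+3, 23+0) = 39
r[8] = max(3+39, 12+36, 15+27, …, 23+3, 29+0) = 48
r[9] = max(3+48, 12+39, 15+36, …, 29+3, 54+0) = 54
r[10] = max(3+54, 12+48, 15+39, …, 54+3, 55+0) = 60
r[11] = max(3+60, 12+54, 15+48, …, 55+3, 61+0) = 66
One optimal cutting: 9 + 2 → $54 + $12 = $66.

66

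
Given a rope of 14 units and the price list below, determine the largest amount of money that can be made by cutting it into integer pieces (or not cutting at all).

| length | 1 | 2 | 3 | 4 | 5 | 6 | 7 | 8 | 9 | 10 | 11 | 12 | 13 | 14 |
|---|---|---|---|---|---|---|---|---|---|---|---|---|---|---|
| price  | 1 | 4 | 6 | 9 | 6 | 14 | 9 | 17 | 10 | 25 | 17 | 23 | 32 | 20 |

Build best[k] bottom-up: best[k] = max over allowed piece i of (p[i] + best[k−i]).
best[1] = 1
best[2] = 4
best[3] = 6
best[4] = 9
best[5] = 10  (first piece 1, then best[4]=9)
best[6] = 14
best[7] = 15  (first piece 1, then best[6]=14)
best[8] = 18  (first piece 2, then best[6]=14)
best[9] = 20  (first piece 3, then best[6]=14)
best[10] = 25
best[11] = 26  (first piece 1, then best[10]=25)
best[12] = 29  (first piece 2, then best[10]=25)
best[13] = 32
best[14] = 34  (first piece 4, then best[10]=25)
One optimal cutting: 10 + 4 → $25 + $9 = $34.

34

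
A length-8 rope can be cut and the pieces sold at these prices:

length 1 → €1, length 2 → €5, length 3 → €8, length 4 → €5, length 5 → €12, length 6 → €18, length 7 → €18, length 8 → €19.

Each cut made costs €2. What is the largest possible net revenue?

Let r[k] be the best obtainable value from length k. For each k, try every first piece i and keep the best of price[i] + r[k−i] minus the 2 cut fee when i<k.
r[1] = 1
r[2] = max(1+1-2, 5+0) = 5
r[3] = max(1+5-2, 5+1-2, 8+0) = 8
r[4] = max(1+8-2, 5+5-2, 8+1-2, 5+0) = 8
r[5] = max(1+8-2, 5+8-2, 8+5-2, 5+1-2, 12+0) = 12
r[6] = max(1+12-2, 5+8-2, 8+8-2, 5+5-2, 12+1-2, 18+0) = 18
r[7] = max(1+18-2, 5+12-2, 8+8-2, …, 18+1-2, 18+0) = 18
r[8] = max(1+18-2, 5+18-2, 8+12-2, …, 18+1-2, 19+0) = 21
One optimal plan: pieces 6 + 2 (1 cut) → €23 − €2 = €21.

21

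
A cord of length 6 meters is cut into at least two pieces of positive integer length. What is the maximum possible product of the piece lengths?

Let g[k] be the best product for length k (with at least one cut). For each first piece i, the rest contributes max(k−i, g[k−i]).
g[2] = 1*max(1,0) = 1*1 = 1
g[3] = 1*max(2,1) = 1*2 = 2
g[4] = 2*max(2,1) = 2*2 = 4
g[5] = 2*max(3,2) = 2*3 = 6
g[6] = 3*max(3,2) = 3*3 = 9
One optimal split: 3 + 3; product 3*3 = 9.

9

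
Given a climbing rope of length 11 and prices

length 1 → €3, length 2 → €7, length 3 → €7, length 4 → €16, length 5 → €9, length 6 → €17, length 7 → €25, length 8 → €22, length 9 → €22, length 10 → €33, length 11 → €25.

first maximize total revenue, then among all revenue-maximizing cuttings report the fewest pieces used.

4

Consider every possible first cut. r[k] is the best of p[i]+r[k−i] over all sellable i≤k.
r[1] = 3
r[2] = 7
r[3] = 10  (first piece 1, then r[2]=7)
r[4] = 16
r[5] = 19  (first piece 1, then r[4]=16)
r[6] = 23  (first piece 2, then r[4]=16)
r[7] = 26  (first piece 1, then r[6]=23)
r[8] = 32  (first piece 4, then r[4]=16)
r[9] = 35  (first piece 1, then r[8]=32)
r[10] = 39  (first piece 2, then r[8]=32)
r[11] = 42  (first piece 1, then r[10]=39)
Maximum revenue is €42.
Now minimize piece count subject to staying optimal: for each k, pieces[k] = 1 + min over i with p[i]+r[k−i]=r[k] of pieces[k−i].
pieces[8] = 2
pieces[9] = 3
pieces[10] = 3
pieces[11] = 4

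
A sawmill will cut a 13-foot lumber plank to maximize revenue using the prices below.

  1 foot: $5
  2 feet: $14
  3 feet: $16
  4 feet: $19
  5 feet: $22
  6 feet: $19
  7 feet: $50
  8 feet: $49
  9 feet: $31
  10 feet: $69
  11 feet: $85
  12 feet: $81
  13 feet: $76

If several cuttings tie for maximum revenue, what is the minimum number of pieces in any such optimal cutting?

Let r[k] be the best obtainable value from length k. For each k, try every first piece i and keep the best of price[i] + r[k−i].
r[1] = 5
r[2] = max(5+5, 14+0) = 14
r[3] = max(5+14, 14+5, 16+0) = 19
r[4] = max(5+19, 14+14, 16+5, 19+0) = 28
r[5] = max(5+28, 14+19, 16+14, 19+5, 22+0) = 33
r[6] = max(5+33, 14+28, 16+19, 19+14, 22+5, 19+0) = 42
r[7] = max(5+42, 14+33, 16+28, …, 19+5, 50+0) = 50
r[8] = max(5+50, 14+42, 16+33, …, 50+5, 49+0) = 56
r[9] = max(5+56, 14+50, 16+42, …, 49+5, 31+0) = 64
r[10] = max(5+64, 14+56, 16+50, …, 31+5, 69+0) = 70
r[11] = max(5+70, 14+64, 16+56, …, 69+5, 85+0) = 85
r[12] = max(5+85, 14+70, 16+64, …, 85+5, 81+0) = 90
r[13] = max(5+90, 14+85, 16+70, …, 81+5, 76+0) = 99
Maximum revenue is $99.
Now minimize piece count subject to staying optimal: for each k, pieces[k] = 1 + min over i with p[i]+r[k−i]=r[k] of pieces[k−i].
pieces[10] = 5
pieces[11] = 1
pieces[12] = 2
pieces[13] = 2

2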